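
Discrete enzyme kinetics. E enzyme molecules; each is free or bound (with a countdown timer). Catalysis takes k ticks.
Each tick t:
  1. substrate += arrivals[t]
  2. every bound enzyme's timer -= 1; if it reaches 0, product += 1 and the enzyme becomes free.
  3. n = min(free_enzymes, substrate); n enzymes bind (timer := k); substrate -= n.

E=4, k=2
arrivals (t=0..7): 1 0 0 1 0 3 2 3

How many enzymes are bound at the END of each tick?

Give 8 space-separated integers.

t=0: arr=1 -> substrate=0 bound=1 product=0
t=1: arr=0 -> substrate=0 bound=1 product=0
t=2: arr=0 -> substrate=0 bound=0 product=1
t=3: arr=1 -> substrate=0 bound=1 product=1
t=4: arr=0 -> substrate=0 bound=1 product=1
t=5: arr=3 -> substrate=0 bound=3 product=2
t=6: arr=2 -> substrate=1 bound=4 product=2
t=7: arr=3 -> substrate=1 bound=4 product=5

Answer: 1 1 0 1 1 3 4 4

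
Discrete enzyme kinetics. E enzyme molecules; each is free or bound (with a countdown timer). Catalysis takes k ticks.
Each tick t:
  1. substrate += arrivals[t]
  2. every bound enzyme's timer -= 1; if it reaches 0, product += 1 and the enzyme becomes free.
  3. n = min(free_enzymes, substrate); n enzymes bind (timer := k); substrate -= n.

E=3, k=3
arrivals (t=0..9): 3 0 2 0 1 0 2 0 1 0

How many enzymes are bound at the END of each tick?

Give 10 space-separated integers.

t=0: arr=3 -> substrate=0 bound=3 product=0
t=1: arr=0 -> substrate=0 bound=3 product=0
t=2: arr=2 -> substrate=2 bound=3 product=0
t=3: arr=0 -> substrate=0 bound=2 product=3
t=4: arr=1 -> substrate=0 bound=3 product=3
t=5: arr=0 -> substrate=0 bound=3 product=3
t=6: arr=2 -> substrate=0 bound=3 product=5
t=7: arr=0 -> substrate=0 bound=2 product=6
t=8: arr=1 -> substrate=0 bound=3 product=6
t=9: arr=0 -> substrate=0 bound=1 product=8

Answer: 3 3 3 2 3 3 3 2 3 1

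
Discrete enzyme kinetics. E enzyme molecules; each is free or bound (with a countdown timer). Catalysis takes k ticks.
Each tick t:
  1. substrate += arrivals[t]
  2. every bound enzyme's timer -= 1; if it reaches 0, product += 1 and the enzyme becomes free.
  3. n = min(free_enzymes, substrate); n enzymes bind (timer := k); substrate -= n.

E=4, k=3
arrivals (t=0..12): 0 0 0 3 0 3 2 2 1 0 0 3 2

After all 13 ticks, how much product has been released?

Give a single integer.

t=0: arr=0 -> substrate=0 bound=0 product=0
t=1: arr=0 -> substrate=0 bound=0 product=0
t=2: arr=0 -> substrate=0 bound=0 product=0
t=3: arr=3 -> substrate=0 bound=3 product=0
t=4: arr=0 -> substrate=0 bound=3 product=0
t=5: arr=3 -> substrate=2 bound=4 product=0
t=6: arr=2 -> substrate=1 bound=4 product=3
t=7: arr=2 -> substrate=3 bound=4 product=3
t=8: arr=1 -> substrate=3 bound=4 product=4
t=9: arr=0 -> substrate=0 bound=4 product=7
t=10: arr=0 -> substrate=0 bound=4 product=7
t=11: arr=3 -> substrate=2 bound=4 product=8
t=12: arr=2 -> substrate=1 bound=4 product=11

Answer: 11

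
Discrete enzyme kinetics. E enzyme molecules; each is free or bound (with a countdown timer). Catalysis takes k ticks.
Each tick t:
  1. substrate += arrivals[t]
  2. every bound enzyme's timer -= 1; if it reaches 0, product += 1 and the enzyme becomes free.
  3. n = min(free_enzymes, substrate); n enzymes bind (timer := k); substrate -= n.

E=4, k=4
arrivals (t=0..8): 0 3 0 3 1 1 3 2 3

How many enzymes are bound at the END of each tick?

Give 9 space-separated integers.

Answer: 0 3 3 4 4 4 4 4 4

Derivation:
t=0: arr=0 -> substrate=0 bound=0 product=0
t=1: arr=3 -> substrate=0 bound=3 product=0
t=2: arr=0 -> substrate=0 bound=3 product=0
t=3: arr=3 -> substrate=2 bound=4 product=0
t=4: arr=1 -> substrate=3 bound=4 product=0
t=5: arr=1 -> substrate=1 bound=4 product=3
t=6: arr=3 -> substrate=4 bound=4 product=3
t=7: arr=2 -> substrate=5 bound=4 product=4
t=8: arr=3 -> substrate=8 bound=4 product=4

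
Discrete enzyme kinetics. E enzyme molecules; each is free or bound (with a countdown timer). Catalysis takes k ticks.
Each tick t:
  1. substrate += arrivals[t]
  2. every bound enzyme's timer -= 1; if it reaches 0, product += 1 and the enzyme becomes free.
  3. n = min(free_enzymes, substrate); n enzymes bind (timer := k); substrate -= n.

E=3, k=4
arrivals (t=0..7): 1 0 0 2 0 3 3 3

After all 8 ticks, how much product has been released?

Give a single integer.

Answer: 3

Derivation:
t=0: arr=1 -> substrate=0 bound=1 product=0
t=1: arr=0 -> substrate=0 bound=1 product=0
t=2: arr=0 -> substrate=0 bound=1 product=0
t=3: arr=2 -> substrate=0 bound=3 product=0
t=4: arr=0 -> substrate=0 bound=2 product=1
t=5: arr=3 -> substrate=2 bound=3 product=1
t=6: arr=3 -> substrate=5 bound=3 product=1
t=7: arr=3 -> substrate=6 bound=3 product=3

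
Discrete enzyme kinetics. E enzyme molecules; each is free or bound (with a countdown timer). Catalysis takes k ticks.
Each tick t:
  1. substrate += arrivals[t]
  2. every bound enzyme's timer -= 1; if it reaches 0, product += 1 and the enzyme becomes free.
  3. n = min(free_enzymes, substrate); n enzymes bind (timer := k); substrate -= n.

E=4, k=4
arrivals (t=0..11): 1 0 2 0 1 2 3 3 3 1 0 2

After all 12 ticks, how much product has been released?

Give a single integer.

t=0: arr=1 -> substrate=0 bound=1 product=0
t=1: arr=0 -> substrate=0 bound=1 product=0
t=2: arr=2 -> substrate=0 bound=3 product=0
t=3: arr=0 -> substrate=0 bound=3 product=0
t=4: arr=1 -> substrate=0 bound=3 product=1
t=5: arr=2 -> substrate=1 bound=4 product=1
t=6: arr=3 -> substrate=2 bound=4 product=3
t=7: arr=3 -> substrate=5 bound=4 product=3
t=8: arr=3 -> substrate=7 bound=4 product=4
t=9: arr=1 -> substrate=7 bound=4 product=5
t=10: arr=0 -> substrate=5 bound=4 product=7
t=11: arr=2 -> substrate=7 bound=4 product=7

Answer: 7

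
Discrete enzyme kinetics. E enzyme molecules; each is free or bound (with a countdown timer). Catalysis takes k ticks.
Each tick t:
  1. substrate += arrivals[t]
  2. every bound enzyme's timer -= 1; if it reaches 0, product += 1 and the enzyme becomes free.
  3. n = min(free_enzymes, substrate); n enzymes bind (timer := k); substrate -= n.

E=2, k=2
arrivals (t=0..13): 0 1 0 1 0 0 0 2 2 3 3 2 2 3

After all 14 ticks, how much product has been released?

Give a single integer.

Answer: 8

Derivation:
t=0: arr=0 -> substrate=0 bound=0 product=0
t=1: arr=1 -> substrate=0 bound=1 product=0
t=2: arr=0 -> substrate=0 bound=1 product=0
t=3: arr=1 -> substrate=0 bound=1 product=1
t=4: arr=0 -> substrate=0 bound=1 product=1
t=5: arr=0 -> substrate=0 bound=0 product=2
t=6: arr=0 -> substrate=0 bound=0 product=2
t=7: arr=2 -> substrate=0 bound=2 product=2
t=8: arr=2 -> substrate=2 bound=2 product=2
t=9: arr=3 -> substrate=3 bound=2 product=4
t=10: arr=3 -> substrate=6 bound=2 product=4
t=11: arr=2 -> substrate=6 bound=2 product=6
t=12: arr=2 -> substrate=8 bound=2 product=6
t=13: arr=3 -> substrate=9 bound=2 product=8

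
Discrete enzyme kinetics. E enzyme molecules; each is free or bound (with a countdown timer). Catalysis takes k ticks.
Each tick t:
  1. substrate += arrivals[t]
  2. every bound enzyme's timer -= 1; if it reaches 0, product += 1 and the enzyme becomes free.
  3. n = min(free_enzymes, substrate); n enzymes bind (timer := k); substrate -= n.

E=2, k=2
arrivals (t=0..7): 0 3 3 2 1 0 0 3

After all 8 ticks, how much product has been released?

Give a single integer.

Answer: 6

Derivation:
t=0: arr=0 -> substrate=0 bound=0 product=0
t=1: arr=3 -> substrate=1 bound=2 product=0
t=2: arr=3 -> substrate=4 bound=2 product=0
t=3: arr=2 -> substrate=4 bound=2 product=2
t=4: arr=1 -> substrate=5 bound=2 product=2
t=5: arr=0 -> substrate=3 bound=2 product=4
t=6: arr=0 -> substrate=3 bound=2 product=4
t=7: arr=3 -> substrate=4 bound=2 product=6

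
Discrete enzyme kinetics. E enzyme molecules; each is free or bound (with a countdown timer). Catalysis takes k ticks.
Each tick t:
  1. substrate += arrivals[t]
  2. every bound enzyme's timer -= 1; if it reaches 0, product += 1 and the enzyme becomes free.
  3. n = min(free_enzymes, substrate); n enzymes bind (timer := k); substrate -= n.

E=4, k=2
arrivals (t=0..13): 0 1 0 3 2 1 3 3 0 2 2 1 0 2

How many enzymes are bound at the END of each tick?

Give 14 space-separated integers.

t=0: arr=0 -> substrate=0 bound=0 product=0
t=1: arr=1 -> substrate=0 bound=1 product=0
t=2: arr=0 -> substrate=0 bound=1 product=0
t=3: arr=3 -> substrate=0 bound=3 product=1
t=4: arr=2 -> substrate=1 bound=4 product=1
t=5: arr=1 -> substrate=0 bound=3 product=4
t=6: arr=3 -> substrate=1 bound=4 product=5
t=7: arr=3 -> substrate=2 bound=4 product=7
t=8: arr=0 -> substrate=0 bound=4 product=9
t=9: arr=2 -> substrate=0 bound=4 product=11
t=10: arr=2 -> substrate=0 bound=4 product=13
t=11: arr=1 -> substrate=0 bound=3 product=15
t=12: arr=0 -> substrate=0 bound=1 product=17
t=13: arr=2 -> substrate=0 bound=2 product=18

Answer: 0 1 1 3 4 3 4 4 4 4 4 3 1 2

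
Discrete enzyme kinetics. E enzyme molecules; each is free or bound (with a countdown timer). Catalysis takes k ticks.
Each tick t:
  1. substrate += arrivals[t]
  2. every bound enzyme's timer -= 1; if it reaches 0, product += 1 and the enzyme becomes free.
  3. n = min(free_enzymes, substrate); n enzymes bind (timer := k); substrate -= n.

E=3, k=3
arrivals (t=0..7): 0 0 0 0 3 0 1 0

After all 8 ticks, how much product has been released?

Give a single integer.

Answer: 3

Derivation:
t=0: arr=0 -> substrate=0 bound=0 product=0
t=1: arr=0 -> substrate=0 bound=0 product=0
t=2: arr=0 -> substrate=0 bound=0 product=0
t=3: arr=0 -> substrate=0 bound=0 product=0
t=4: arr=3 -> substrate=0 bound=3 product=0
t=5: arr=0 -> substrate=0 bound=3 product=0
t=6: arr=1 -> substrate=1 bound=3 product=0
t=7: arr=0 -> substrate=0 bound=1 product=3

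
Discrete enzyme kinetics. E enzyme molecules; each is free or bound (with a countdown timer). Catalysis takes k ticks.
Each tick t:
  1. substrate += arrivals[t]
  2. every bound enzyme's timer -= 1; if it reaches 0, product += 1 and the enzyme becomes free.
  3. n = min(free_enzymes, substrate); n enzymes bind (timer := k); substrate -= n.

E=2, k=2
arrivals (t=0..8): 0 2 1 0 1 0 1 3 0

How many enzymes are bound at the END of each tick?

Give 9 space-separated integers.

Answer: 0 2 2 1 2 1 1 2 2

Derivation:
t=0: arr=0 -> substrate=0 bound=0 product=0
t=1: arr=2 -> substrate=0 bound=2 product=0
t=2: arr=1 -> substrate=1 bound=2 product=0
t=3: arr=0 -> substrate=0 bound=1 product=2
t=4: arr=1 -> substrate=0 bound=2 product=2
t=5: arr=0 -> substrate=0 bound=1 product=3
t=6: arr=1 -> substrate=0 bound=1 product=4
t=7: arr=3 -> substrate=2 bound=2 product=4
t=8: arr=0 -> substrate=1 bound=2 product=5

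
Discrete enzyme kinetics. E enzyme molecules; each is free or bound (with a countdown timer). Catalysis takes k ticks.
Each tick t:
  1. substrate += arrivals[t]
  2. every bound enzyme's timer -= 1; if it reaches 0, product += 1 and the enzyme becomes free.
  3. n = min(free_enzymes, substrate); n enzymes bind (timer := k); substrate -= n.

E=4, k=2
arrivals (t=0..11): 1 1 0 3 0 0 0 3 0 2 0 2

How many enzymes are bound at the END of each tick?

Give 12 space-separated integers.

Answer: 1 2 1 3 3 0 0 3 3 2 2 2

Derivation:
t=0: arr=1 -> substrate=0 bound=1 product=0
t=1: arr=1 -> substrate=0 bound=2 product=0
t=2: arr=0 -> substrate=0 bound=1 product=1
t=3: arr=3 -> substrate=0 bound=3 product=2
t=4: arr=0 -> substrate=0 bound=3 product=2
t=5: arr=0 -> substrate=0 bound=0 product=5
t=6: arr=0 -> substrate=0 bound=0 product=5
t=7: arr=3 -> substrate=0 bound=3 product=5
t=8: arr=0 -> substrate=0 bound=3 product=5
t=9: arr=2 -> substrate=0 bound=2 product=8
t=10: arr=0 -> substrate=0 bound=2 product=8
t=11: arr=2 -> substrate=0 bound=2 product=10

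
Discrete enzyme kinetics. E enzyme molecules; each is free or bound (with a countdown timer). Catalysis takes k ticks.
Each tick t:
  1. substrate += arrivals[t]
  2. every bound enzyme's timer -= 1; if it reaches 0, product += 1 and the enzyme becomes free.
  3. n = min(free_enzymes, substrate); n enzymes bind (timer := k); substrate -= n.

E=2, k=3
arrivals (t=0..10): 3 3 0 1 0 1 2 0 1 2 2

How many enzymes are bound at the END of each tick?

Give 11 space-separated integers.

Answer: 2 2 2 2 2 2 2 2 2 2 2

Derivation:
t=0: arr=3 -> substrate=1 bound=2 product=0
t=1: arr=3 -> substrate=4 bound=2 product=0
t=2: arr=0 -> substrate=4 bound=2 product=0
t=3: arr=1 -> substrate=3 bound=2 product=2
t=4: arr=0 -> substrate=3 bound=2 product=2
t=5: arr=1 -> substrate=4 bound=2 product=2
t=6: arr=2 -> substrate=4 bound=2 product=4
t=7: arr=0 -> substrate=4 bound=2 product=4
t=8: arr=1 -> substrate=5 bound=2 product=4
t=9: arr=2 -> substrate=5 bound=2 product=6
t=10: arr=2 -> substrate=7 bound=2 product=6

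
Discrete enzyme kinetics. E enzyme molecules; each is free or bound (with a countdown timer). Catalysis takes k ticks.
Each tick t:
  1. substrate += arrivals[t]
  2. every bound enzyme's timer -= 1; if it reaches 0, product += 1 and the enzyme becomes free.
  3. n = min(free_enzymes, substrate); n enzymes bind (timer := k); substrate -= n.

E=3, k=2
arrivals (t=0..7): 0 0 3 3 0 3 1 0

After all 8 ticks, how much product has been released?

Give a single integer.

t=0: arr=0 -> substrate=0 bound=0 product=0
t=1: arr=0 -> substrate=0 bound=0 product=0
t=2: arr=3 -> substrate=0 bound=3 product=0
t=3: arr=3 -> substrate=3 bound=3 product=0
t=4: arr=0 -> substrate=0 bound=3 product=3
t=5: arr=3 -> substrate=3 bound=3 product=3
t=6: arr=1 -> substrate=1 bound=3 product=6
t=7: arr=0 -> substrate=1 bound=3 product=6

Answer: 6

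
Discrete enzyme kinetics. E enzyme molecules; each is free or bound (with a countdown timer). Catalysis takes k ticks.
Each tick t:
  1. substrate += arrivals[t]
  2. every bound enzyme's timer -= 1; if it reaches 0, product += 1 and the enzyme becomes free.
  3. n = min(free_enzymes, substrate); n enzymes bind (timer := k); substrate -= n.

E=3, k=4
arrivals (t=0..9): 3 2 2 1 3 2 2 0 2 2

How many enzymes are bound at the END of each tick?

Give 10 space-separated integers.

t=0: arr=3 -> substrate=0 bound=3 product=0
t=1: arr=2 -> substrate=2 bound=3 product=0
t=2: arr=2 -> substrate=4 bound=3 product=0
t=3: arr=1 -> substrate=5 bound=3 product=0
t=4: arr=3 -> substrate=5 bound=3 product=3
t=5: arr=2 -> substrate=7 bound=3 product=3
t=6: arr=2 -> substrate=9 bound=3 product=3
t=7: arr=0 -> substrate=9 bound=3 product=3
t=8: arr=2 -> substrate=8 bound=3 product=6
t=9: arr=2 -> substrate=10 bound=3 product=6

Answer: 3 3 3 3 3 3 3 3 3 3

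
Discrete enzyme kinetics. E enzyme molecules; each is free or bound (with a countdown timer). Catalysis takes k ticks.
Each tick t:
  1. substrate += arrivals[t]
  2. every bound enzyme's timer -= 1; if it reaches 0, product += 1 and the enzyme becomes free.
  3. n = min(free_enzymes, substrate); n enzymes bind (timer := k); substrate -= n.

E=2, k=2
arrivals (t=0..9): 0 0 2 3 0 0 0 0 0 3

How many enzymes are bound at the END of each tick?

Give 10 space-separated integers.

t=0: arr=0 -> substrate=0 bound=0 product=0
t=1: arr=0 -> substrate=0 bound=0 product=0
t=2: arr=2 -> substrate=0 bound=2 product=0
t=3: arr=3 -> substrate=3 bound=2 product=0
t=4: arr=0 -> substrate=1 bound=2 product=2
t=5: arr=0 -> substrate=1 bound=2 product=2
t=6: arr=0 -> substrate=0 bound=1 product=4
t=7: arr=0 -> substrate=0 bound=1 product=4
t=8: arr=0 -> substrate=0 bound=0 product=5
t=9: arr=3 -> substrate=1 bound=2 product=5

Answer: 0 0 2 2 2 2 1 1 0 2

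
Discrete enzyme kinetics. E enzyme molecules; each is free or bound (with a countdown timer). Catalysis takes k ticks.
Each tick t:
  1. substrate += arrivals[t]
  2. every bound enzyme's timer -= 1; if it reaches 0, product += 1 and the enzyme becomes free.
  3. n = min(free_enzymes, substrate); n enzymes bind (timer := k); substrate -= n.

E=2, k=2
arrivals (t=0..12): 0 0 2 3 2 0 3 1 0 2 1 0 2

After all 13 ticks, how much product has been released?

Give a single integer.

t=0: arr=0 -> substrate=0 bound=0 product=0
t=1: arr=0 -> substrate=0 bound=0 product=0
t=2: arr=2 -> substrate=0 bound=2 product=0
t=3: arr=3 -> substrate=3 bound=2 product=0
t=4: arr=2 -> substrate=3 bound=2 product=2
t=5: arr=0 -> substrate=3 bound=2 product=2
t=6: arr=3 -> substrate=4 bound=2 product=4
t=7: arr=1 -> substrate=5 bound=2 product=4
t=8: arr=0 -> substrate=3 bound=2 product=6
t=9: arr=2 -> substrate=5 bound=2 product=6
t=10: arr=1 -> substrate=4 bound=2 product=8
t=11: arr=0 -> substrate=4 bound=2 product=8
t=12: arr=2 -> substrate=4 bound=2 product=10

Answer: 10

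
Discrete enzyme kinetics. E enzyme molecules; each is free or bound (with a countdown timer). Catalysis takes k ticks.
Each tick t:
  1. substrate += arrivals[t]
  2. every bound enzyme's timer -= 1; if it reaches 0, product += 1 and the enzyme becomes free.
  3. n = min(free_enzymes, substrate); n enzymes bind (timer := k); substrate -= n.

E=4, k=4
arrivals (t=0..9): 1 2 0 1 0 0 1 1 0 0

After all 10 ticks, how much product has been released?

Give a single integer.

t=0: arr=1 -> substrate=0 bound=1 product=0
t=1: arr=2 -> substrate=0 bound=3 product=0
t=2: arr=0 -> substrate=0 bound=3 product=0
t=3: arr=1 -> substrate=0 bound=4 product=0
t=4: arr=0 -> substrate=0 bound=3 product=1
t=5: arr=0 -> substrate=0 bound=1 product=3
t=6: arr=1 -> substrate=0 bound=2 product=3
t=7: arr=1 -> substrate=0 bound=2 product=4
t=8: arr=0 -> substrate=0 bound=2 product=4
t=9: arr=0 -> substrate=0 bound=2 product=4

Answer: 4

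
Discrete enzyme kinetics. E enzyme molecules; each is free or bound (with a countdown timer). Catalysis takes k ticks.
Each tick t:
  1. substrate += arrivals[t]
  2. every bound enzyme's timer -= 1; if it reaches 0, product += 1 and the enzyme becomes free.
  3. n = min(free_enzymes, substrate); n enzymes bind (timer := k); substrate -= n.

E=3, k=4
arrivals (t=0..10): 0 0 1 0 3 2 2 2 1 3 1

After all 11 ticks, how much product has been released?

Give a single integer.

Answer: 4

Derivation:
t=0: arr=0 -> substrate=0 bound=0 product=0
t=1: arr=0 -> substrate=0 bound=0 product=0
t=2: arr=1 -> substrate=0 bound=1 product=0
t=3: arr=0 -> substrate=0 bound=1 product=0
t=4: arr=3 -> substrate=1 bound=3 product=0
t=5: arr=2 -> substrate=3 bound=3 product=0
t=6: arr=2 -> substrate=4 bound=3 product=1
t=7: arr=2 -> substrate=6 bound=3 product=1
t=8: arr=1 -> substrate=5 bound=3 product=3
t=9: arr=3 -> substrate=8 bound=3 product=3
t=10: arr=1 -> substrate=8 bound=3 product=4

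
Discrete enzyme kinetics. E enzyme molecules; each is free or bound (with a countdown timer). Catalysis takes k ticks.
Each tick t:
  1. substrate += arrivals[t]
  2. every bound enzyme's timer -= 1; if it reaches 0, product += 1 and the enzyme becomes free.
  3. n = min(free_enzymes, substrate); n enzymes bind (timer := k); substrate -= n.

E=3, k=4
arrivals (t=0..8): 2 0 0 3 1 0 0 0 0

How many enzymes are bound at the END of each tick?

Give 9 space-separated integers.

t=0: arr=2 -> substrate=0 bound=2 product=0
t=1: arr=0 -> substrate=0 bound=2 product=0
t=2: arr=0 -> substrate=0 bound=2 product=0
t=3: arr=3 -> substrate=2 bound=3 product=0
t=4: arr=1 -> substrate=1 bound=3 product=2
t=5: arr=0 -> substrate=1 bound=3 product=2
t=6: arr=0 -> substrate=1 bound=3 product=2
t=7: arr=0 -> substrate=0 bound=3 product=3
t=8: arr=0 -> substrate=0 bound=1 product=5

Answer: 2 2 2 3 3 3 3 3 1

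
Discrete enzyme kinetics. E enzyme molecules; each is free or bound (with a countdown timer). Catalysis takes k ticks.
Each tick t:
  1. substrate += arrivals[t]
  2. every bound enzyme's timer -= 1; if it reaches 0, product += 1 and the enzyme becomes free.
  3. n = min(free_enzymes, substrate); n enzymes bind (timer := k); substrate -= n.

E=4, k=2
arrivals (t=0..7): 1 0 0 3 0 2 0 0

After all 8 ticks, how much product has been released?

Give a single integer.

Answer: 6

Derivation:
t=0: arr=1 -> substrate=0 bound=1 product=0
t=1: arr=0 -> substrate=0 bound=1 product=0
t=2: arr=0 -> substrate=0 bound=0 product=1
t=3: arr=3 -> substrate=0 bound=3 product=1
t=4: arr=0 -> substrate=0 bound=3 product=1
t=5: arr=2 -> substrate=0 bound=2 product=4
t=6: arr=0 -> substrate=0 bound=2 product=4
t=7: arr=0 -> substrate=0 bound=0 product=6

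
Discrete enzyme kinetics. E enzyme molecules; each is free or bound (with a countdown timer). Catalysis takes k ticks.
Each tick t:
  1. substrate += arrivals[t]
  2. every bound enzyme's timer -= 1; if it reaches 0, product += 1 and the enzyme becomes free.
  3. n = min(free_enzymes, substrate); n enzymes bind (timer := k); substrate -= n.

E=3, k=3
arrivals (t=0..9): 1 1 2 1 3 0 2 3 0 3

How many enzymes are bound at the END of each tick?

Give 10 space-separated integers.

Answer: 1 2 3 3 3 3 3 3 3 3

Derivation:
t=0: arr=1 -> substrate=0 bound=1 product=0
t=1: arr=1 -> substrate=0 bound=2 product=0
t=2: arr=2 -> substrate=1 bound=3 product=0
t=3: arr=1 -> substrate=1 bound=3 product=1
t=4: arr=3 -> substrate=3 bound=3 product=2
t=5: arr=0 -> substrate=2 bound=3 product=3
t=6: arr=2 -> substrate=3 bound=3 product=4
t=7: arr=3 -> substrate=5 bound=3 product=5
t=8: arr=0 -> substrate=4 bound=3 product=6
t=9: arr=3 -> substrate=6 bound=3 product=7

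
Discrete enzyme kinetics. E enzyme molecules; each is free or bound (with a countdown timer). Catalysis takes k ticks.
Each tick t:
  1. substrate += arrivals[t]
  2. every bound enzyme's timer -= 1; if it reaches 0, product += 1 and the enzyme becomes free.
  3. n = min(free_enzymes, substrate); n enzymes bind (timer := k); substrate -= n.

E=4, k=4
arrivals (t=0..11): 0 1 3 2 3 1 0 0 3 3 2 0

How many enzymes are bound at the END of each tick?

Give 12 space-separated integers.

Answer: 0 1 4 4 4 4 4 4 4 4 4 4

Derivation:
t=0: arr=0 -> substrate=0 bound=0 product=0
t=1: arr=1 -> substrate=0 bound=1 product=0
t=2: arr=3 -> substrate=0 bound=4 product=0
t=3: arr=2 -> substrate=2 bound=4 product=0
t=4: arr=3 -> substrate=5 bound=4 product=0
t=5: arr=1 -> substrate=5 bound=4 product=1
t=6: arr=0 -> substrate=2 bound=4 product=4
t=7: arr=0 -> substrate=2 bound=4 product=4
t=8: arr=3 -> substrate=5 bound=4 product=4
t=9: arr=3 -> substrate=7 bound=4 product=5
t=10: arr=2 -> substrate=6 bound=4 product=8
t=11: arr=0 -> substrate=6 bound=4 product=8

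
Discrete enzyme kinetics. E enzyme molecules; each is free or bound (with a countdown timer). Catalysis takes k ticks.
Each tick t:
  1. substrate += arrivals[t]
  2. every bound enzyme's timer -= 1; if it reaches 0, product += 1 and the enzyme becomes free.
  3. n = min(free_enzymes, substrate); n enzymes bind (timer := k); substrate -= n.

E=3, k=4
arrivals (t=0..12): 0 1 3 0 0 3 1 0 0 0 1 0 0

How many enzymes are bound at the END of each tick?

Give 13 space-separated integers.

t=0: arr=0 -> substrate=0 bound=0 product=0
t=1: arr=1 -> substrate=0 bound=1 product=0
t=2: arr=3 -> substrate=1 bound=3 product=0
t=3: arr=0 -> substrate=1 bound=3 product=0
t=4: arr=0 -> substrate=1 bound=3 product=0
t=5: arr=3 -> substrate=3 bound=3 product=1
t=6: arr=1 -> substrate=2 bound=3 product=3
t=7: arr=0 -> substrate=2 bound=3 product=3
t=8: arr=0 -> substrate=2 bound=3 product=3
t=9: arr=0 -> substrate=1 bound=3 product=4
t=10: arr=1 -> substrate=0 bound=3 product=6
t=11: arr=0 -> substrate=0 bound=3 product=6
t=12: arr=0 -> substrate=0 bound=3 product=6

Answer: 0 1 3 3 3 3 3 3 3 3 3 3 3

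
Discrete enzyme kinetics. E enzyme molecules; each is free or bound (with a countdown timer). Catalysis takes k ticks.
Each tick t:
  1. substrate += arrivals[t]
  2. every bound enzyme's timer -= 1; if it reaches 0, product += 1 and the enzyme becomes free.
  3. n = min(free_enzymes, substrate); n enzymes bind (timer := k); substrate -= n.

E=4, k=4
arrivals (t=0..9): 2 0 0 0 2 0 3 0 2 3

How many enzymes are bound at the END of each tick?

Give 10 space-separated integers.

t=0: arr=2 -> substrate=0 bound=2 product=0
t=1: arr=0 -> substrate=0 bound=2 product=0
t=2: arr=0 -> substrate=0 bound=2 product=0
t=3: arr=0 -> substrate=0 bound=2 product=0
t=4: arr=2 -> substrate=0 bound=2 product=2
t=5: arr=0 -> substrate=0 bound=2 product=2
t=6: arr=3 -> substrate=1 bound=4 product=2
t=7: arr=0 -> substrate=1 bound=4 product=2
t=8: arr=2 -> substrate=1 bound=4 product=4
t=9: arr=3 -> substrate=4 bound=4 product=4

Answer: 2 2 2 2 2 2 4 4 4 4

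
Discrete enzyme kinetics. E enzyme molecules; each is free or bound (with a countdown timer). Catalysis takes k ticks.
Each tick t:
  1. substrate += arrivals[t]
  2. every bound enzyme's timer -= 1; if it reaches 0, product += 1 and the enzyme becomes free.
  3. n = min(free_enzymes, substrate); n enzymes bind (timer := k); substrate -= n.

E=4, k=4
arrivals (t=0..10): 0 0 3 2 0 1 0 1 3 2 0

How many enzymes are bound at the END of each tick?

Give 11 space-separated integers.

Answer: 0 0 3 4 4 4 3 3 4 4 4

Derivation:
t=0: arr=0 -> substrate=0 bound=0 product=0
t=1: arr=0 -> substrate=0 bound=0 product=0
t=2: arr=3 -> substrate=0 bound=3 product=0
t=3: arr=2 -> substrate=1 bound=4 product=0
t=4: arr=0 -> substrate=1 bound=4 product=0
t=5: arr=1 -> substrate=2 bound=4 product=0
t=6: arr=0 -> substrate=0 bound=3 product=3
t=7: arr=1 -> substrate=0 bound=3 product=4
t=8: arr=3 -> substrate=2 bound=4 product=4
t=9: arr=2 -> substrate=4 bound=4 product=4
t=10: arr=0 -> substrate=2 bound=4 product=6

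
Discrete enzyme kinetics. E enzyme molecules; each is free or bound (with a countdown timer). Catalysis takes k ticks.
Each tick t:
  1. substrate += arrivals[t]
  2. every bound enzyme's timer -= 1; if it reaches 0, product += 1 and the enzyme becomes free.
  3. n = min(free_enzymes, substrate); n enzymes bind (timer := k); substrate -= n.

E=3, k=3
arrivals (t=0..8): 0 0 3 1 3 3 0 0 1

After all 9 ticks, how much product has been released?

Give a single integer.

t=0: arr=0 -> substrate=0 bound=0 product=0
t=1: arr=0 -> substrate=0 bound=0 product=0
t=2: arr=3 -> substrate=0 bound=3 product=0
t=3: arr=1 -> substrate=1 bound=3 product=0
t=4: arr=3 -> substrate=4 bound=3 product=0
t=5: arr=3 -> substrate=4 bound=3 product=3
t=6: arr=0 -> substrate=4 bound=3 product=3
t=7: arr=0 -> substrate=4 bound=3 product=3
t=8: arr=1 -> substrate=2 bound=3 product=6

Answer: 6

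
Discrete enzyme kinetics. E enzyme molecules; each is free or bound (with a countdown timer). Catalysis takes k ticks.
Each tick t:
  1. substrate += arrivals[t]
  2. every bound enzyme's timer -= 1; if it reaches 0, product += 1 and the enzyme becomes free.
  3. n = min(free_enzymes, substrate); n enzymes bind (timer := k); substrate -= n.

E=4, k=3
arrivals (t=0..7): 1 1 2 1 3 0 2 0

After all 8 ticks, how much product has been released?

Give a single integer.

Answer: 6

Derivation:
t=0: arr=1 -> substrate=0 bound=1 product=0
t=1: arr=1 -> substrate=0 bound=2 product=0
t=2: arr=2 -> substrate=0 bound=4 product=0
t=3: arr=1 -> substrate=0 bound=4 product=1
t=4: arr=3 -> substrate=2 bound=4 product=2
t=5: arr=0 -> substrate=0 bound=4 product=4
t=6: arr=2 -> substrate=1 bound=4 product=5
t=7: arr=0 -> substrate=0 bound=4 product=6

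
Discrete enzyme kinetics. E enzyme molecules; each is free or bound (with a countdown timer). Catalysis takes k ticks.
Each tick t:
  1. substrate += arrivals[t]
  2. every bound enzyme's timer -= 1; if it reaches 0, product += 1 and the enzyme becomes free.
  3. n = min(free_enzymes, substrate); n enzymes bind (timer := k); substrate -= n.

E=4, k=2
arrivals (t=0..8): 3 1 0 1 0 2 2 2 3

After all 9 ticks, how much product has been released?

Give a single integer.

t=0: arr=3 -> substrate=0 bound=3 product=0
t=1: arr=1 -> substrate=0 bound=4 product=0
t=2: arr=0 -> substrate=0 bound=1 product=3
t=3: arr=1 -> substrate=0 bound=1 product=4
t=4: arr=0 -> substrate=0 bound=1 product=4
t=5: arr=2 -> substrate=0 bound=2 product=5
t=6: arr=2 -> substrate=0 bound=4 product=5
t=7: arr=2 -> substrate=0 bound=4 product=7
t=8: arr=3 -> substrate=1 bound=4 product=9

Answer: 9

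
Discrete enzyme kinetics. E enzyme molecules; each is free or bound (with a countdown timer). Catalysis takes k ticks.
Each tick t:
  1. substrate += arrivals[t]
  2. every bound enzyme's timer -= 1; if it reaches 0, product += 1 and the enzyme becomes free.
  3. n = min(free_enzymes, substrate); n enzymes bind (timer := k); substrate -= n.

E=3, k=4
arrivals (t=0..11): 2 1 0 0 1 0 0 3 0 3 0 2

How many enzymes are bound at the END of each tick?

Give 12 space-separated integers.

t=0: arr=2 -> substrate=0 bound=2 product=0
t=1: arr=1 -> substrate=0 bound=3 product=0
t=2: arr=0 -> substrate=0 bound=3 product=0
t=3: arr=0 -> substrate=0 bound=3 product=0
t=4: arr=1 -> substrate=0 bound=2 product=2
t=5: arr=0 -> substrate=0 bound=1 product=3
t=6: arr=0 -> substrate=0 bound=1 product=3
t=7: arr=3 -> substrate=1 bound=3 product=3
t=8: arr=0 -> substrate=0 bound=3 product=4
t=9: arr=3 -> substrate=3 bound=3 product=4
t=10: arr=0 -> substrate=3 bound=3 product=4
t=11: arr=2 -> substrate=3 bound=3 product=6

Answer: 2 3 3 3 2 1 1 3 3 3 3 3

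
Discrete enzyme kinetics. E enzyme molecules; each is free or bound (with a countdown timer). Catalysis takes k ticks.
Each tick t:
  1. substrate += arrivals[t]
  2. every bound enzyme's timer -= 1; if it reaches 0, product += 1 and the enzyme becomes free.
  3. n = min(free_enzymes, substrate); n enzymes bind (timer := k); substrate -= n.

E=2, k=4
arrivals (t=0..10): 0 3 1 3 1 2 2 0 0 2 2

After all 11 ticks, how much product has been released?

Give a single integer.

t=0: arr=0 -> substrate=0 bound=0 product=0
t=1: arr=3 -> substrate=1 bound=2 product=0
t=2: arr=1 -> substrate=2 bound=2 product=0
t=3: arr=3 -> substrate=5 bound=2 product=0
t=4: arr=1 -> substrate=6 bound=2 product=0
t=5: arr=2 -> substrate=6 bound=2 product=2
t=6: arr=2 -> substrate=8 bound=2 product=2
t=7: arr=0 -> substrate=8 bound=2 product=2
t=8: arr=0 -> substrate=8 bound=2 product=2
t=9: arr=2 -> substrate=8 bound=2 product=4
t=10: arr=2 -> substrate=10 bound=2 product=4

Answer: 4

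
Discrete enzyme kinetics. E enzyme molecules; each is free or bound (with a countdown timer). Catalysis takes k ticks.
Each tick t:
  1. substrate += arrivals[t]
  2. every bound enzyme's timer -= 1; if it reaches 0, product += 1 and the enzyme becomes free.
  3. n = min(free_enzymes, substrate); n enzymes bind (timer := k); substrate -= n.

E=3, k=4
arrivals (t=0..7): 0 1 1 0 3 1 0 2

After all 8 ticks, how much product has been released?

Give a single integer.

t=0: arr=0 -> substrate=0 bound=0 product=0
t=1: arr=1 -> substrate=0 bound=1 product=0
t=2: arr=1 -> substrate=0 bound=2 product=0
t=3: arr=0 -> substrate=0 bound=2 product=0
t=4: arr=3 -> substrate=2 bound=3 product=0
t=5: arr=1 -> substrate=2 bound=3 product=1
t=6: arr=0 -> substrate=1 bound=3 product=2
t=7: arr=2 -> substrate=3 bound=3 product=2

Answer: 2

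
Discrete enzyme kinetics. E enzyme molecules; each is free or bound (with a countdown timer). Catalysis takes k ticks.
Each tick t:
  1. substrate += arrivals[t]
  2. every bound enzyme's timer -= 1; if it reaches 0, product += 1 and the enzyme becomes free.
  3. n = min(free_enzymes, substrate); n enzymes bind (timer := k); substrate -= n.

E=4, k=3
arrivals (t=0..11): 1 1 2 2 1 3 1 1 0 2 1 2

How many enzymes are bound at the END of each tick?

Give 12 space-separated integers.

t=0: arr=1 -> substrate=0 bound=1 product=0
t=1: arr=1 -> substrate=0 bound=2 product=0
t=2: arr=2 -> substrate=0 bound=4 product=0
t=3: arr=2 -> substrate=1 bound=4 product=1
t=4: arr=1 -> substrate=1 bound=4 product=2
t=5: arr=3 -> substrate=2 bound=4 product=4
t=6: arr=1 -> substrate=2 bound=4 product=5
t=7: arr=1 -> substrate=2 bound=4 product=6
t=8: arr=0 -> substrate=0 bound=4 product=8
t=9: arr=2 -> substrate=1 bound=4 product=9
t=10: arr=1 -> substrate=1 bound=4 product=10
t=11: arr=2 -> substrate=1 bound=4 product=12

Answer: 1 2 4 4 4 4 4 4 4 4 4 4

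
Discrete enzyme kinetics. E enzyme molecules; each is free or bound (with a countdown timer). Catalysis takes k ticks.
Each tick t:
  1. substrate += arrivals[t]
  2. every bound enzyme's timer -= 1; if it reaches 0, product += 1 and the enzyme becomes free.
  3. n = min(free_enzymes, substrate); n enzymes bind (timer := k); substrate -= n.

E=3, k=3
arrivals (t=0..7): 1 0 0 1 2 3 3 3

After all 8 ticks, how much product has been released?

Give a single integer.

Answer: 4

Derivation:
t=0: arr=1 -> substrate=0 bound=1 product=0
t=1: arr=0 -> substrate=0 bound=1 product=0
t=2: arr=0 -> substrate=0 bound=1 product=0
t=3: arr=1 -> substrate=0 bound=1 product=1
t=4: arr=2 -> substrate=0 bound=3 product=1
t=5: arr=3 -> substrate=3 bound=3 product=1
t=6: arr=3 -> substrate=5 bound=3 product=2
t=7: arr=3 -> substrate=6 bound=3 product=4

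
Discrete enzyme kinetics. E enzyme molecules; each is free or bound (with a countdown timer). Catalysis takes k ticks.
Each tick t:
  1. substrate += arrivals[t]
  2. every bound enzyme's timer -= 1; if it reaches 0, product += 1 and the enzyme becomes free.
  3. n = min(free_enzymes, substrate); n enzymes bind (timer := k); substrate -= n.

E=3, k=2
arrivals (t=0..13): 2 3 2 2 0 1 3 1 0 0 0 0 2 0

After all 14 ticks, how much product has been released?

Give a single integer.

t=0: arr=2 -> substrate=0 bound=2 product=0
t=1: arr=3 -> substrate=2 bound=3 product=0
t=2: arr=2 -> substrate=2 bound=3 product=2
t=3: arr=2 -> substrate=3 bound=3 product=3
t=4: arr=0 -> substrate=1 bound=3 product=5
t=5: arr=1 -> substrate=1 bound=3 product=6
t=6: arr=3 -> substrate=2 bound=3 product=8
t=7: arr=1 -> substrate=2 bound=3 product=9
t=8: arr=0 -> substrate=0 bound=3 product=11
t=9: arr=0 -> substrate=0 bound=2 product=12
t=10: arr=0 -> substrate=0 bound=0 product=14
t=11: arr=0 -> substrate=0 bound=0 product=14
t=12: arr=2 -> substrate=0 bound=2 product=14
t=13: arr=0 -> substrate=0 bound=2 product=14

Answer: 14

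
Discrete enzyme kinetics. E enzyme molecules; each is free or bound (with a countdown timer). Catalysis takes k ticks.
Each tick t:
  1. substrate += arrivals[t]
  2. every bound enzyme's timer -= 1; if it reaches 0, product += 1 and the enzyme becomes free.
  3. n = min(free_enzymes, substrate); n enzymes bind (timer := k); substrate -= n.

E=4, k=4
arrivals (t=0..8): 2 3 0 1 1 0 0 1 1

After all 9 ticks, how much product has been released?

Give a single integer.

t=0: arr=2 -> substrate=0 bound=2 product=0
t=1: arr=3 -> substrate=1 bound=4 product=0
t=2: arr=0 -> substrate=1 bound=4 product=0
t=3: arr=1 -> substrate=2 bound=4 product=0
t=4: arr=1 -> substrate=1 bound=4 product=2
t=5: arr=0 -> substrate=0 bound=3 product=4
t=6: arr=0 -> substrate=0 bound=3 product=4
t=7: arr=1 -> substrate=0 bound=4 product=4
t=8: arr=1 -> substrate=0 bound=3 product=6

Answer: 6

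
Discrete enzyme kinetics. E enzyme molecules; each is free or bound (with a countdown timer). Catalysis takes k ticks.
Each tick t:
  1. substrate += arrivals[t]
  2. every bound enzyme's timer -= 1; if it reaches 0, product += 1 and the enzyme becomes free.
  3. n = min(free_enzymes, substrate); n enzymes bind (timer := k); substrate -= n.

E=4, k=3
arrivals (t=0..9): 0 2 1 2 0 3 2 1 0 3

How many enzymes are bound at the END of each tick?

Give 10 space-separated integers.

t=0: arr=0 -> substrate=0 bound=0 product=0
t=1: arr=2 -> substrate=0 bound=2 product=0
t=2: arr=1 -> substrate=0 bound=3 product=0
t=3: arr=2 -> substrate=1 bound=4 product=0
t=4: arr=0 -> substrate=0 bound=3 product=2
t=5: arr=3 -> substrate=1 bound=4 product=3
t=6: arr=2 -> substrate=2 bound=4 product=4
t=7: arr=1 -> substrate=2 bound=4 product=5
t=8: arr=0 -> substrate=0 bound=4 product=7
t=9: arr=3 -> substrate=2 bound=4 product=8

Answer: 0 2 3 4 3 4 4 4 4 4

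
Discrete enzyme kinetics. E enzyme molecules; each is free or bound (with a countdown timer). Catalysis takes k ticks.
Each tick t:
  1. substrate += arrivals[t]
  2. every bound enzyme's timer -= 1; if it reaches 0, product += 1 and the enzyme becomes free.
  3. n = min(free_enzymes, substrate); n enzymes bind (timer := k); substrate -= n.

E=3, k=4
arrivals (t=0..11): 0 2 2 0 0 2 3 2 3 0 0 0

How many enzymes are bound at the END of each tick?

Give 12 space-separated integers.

t=0: arr=0 -> substrate=0 bound=0 product=0
t=1: arr=2 -> substrate=0 bound=2 product=0
t=2: arr=2 -> substrate=1 bound=3 product=0
t=3: arr=0 -> substrate=1 bound=3 product=0
t=4: arr=0 -> substrate=1 bound=3 product=0
t=5: arr=2 -> substrate=1 bound=3 product=2
t=6: arr=3 -> substrate=3 bound=3 product=3
t=7: arr=2 -> substrate=5 bound=3 product=3
t=8: arr=3 -> substrate=8 bound=3 product=3
t=9: arr=0 -> substrate=6 bound=3 product=5
t=10: arr=0 -> substrate=5 bound=3 product=6
t=11: arr=0 -> substrate=5 bound=3 product=6

Answer: 0 2 3 3 3 3 3 3 3 3 3 3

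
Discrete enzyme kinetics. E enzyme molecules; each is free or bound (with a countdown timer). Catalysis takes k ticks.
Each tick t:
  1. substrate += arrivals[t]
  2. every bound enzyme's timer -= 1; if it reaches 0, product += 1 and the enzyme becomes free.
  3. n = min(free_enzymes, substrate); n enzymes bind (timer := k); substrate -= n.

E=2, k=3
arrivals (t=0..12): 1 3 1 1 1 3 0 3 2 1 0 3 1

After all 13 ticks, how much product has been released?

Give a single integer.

Answer: 7

Derivation:
t=0: arr=1 -> substrate=0 bound=1 product=0
t=1: arr=3 -> substrate=2 bound=2 product=0
t=2: arr=1 -> substrate=3 bound=2 product=0
t=3: arr=1 -> substrate=3 bound=2 product=1
t=4: arr=1 -> substrate=3 bound=2 product=2
t=5: arr=3 -> substrate=6 bound=2 product=2
t=6: arr=0 -> substrate=5 bound=2 product=3
t=7: arr=3 -> substrate=7 bound=2 product=4
t=8: arr=2 -> substrate=9 bound=2 product=4
t=9: arr=1 -> substrate=9 bound=2 product=5
t=10: arr=0 -> substrate=8 bound=2 product=6
t=11: arr=3 -> substrate=11 bound=2 product=6
t=12: arr=1 -> substrate=11 bound=2 product=7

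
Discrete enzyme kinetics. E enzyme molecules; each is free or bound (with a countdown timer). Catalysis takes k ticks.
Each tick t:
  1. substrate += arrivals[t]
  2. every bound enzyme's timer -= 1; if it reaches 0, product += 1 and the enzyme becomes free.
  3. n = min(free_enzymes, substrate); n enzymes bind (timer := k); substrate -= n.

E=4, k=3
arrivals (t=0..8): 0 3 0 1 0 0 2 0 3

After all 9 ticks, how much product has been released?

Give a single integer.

t=0: arr=0 -> substrate=0 bound=0 product=0
t=1: arr=3 -> substrate=0 bound=3 product=0
t=2: arr=0 -> substrate=0 bound=3 product=0
t=3: arr=1 -> substrate=0 bound=4 product=0
t=4: arr=0 -> substrate=0 bound=1 product=3
t=5: arr=0 -> substrate=0 bound=1 product=3
t=6: arr=2 -> substrate=0 bound=2 product=4
t=7: arr=0 -> substrate=0 bound=2 product=4
t=8: arr=3 -> substrate=1 bound=4 product=4

Answer: 4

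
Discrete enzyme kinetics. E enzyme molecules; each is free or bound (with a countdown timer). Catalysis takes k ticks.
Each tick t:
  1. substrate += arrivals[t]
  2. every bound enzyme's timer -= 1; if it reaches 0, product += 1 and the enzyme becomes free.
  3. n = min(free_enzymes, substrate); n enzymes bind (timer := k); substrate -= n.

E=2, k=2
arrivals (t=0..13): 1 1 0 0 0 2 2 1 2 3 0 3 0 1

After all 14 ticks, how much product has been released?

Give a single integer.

t=0: arr=1 -> substrate=0 bound=1 product=0
t=1: arr=1 -> substrate=0 bound=2 product=0
t=2: arr=0 -> substrate=0 bound=1 product=1
t=3: arr=0 -> substrate=0 bound=0 product=2
t=4: arr=0 -> substrate=0 bound=0 product=2
t=5: arr=2 -> substrate=0 bound=2 product=2
t=6: arr=2 -> substrate=2 bound=2 product=2
t=7: arr=1 -> substrate=1 bound=2 product=4
t=8: arr=2 -> substrate=3 bound=2 product=4
t=9: arr=3 -> substrate=4 bound=2 product=6
t=10: arr=0 -> substrate=4 bound=2 product=6
t=11: arr=3 -> substrate=5 bound=2 product=8
t=12: arr=0 -> substrate=5 bound=2 product=8
t=13: arr=1 -> substrate=4 bound=2 product=10

Answer: 10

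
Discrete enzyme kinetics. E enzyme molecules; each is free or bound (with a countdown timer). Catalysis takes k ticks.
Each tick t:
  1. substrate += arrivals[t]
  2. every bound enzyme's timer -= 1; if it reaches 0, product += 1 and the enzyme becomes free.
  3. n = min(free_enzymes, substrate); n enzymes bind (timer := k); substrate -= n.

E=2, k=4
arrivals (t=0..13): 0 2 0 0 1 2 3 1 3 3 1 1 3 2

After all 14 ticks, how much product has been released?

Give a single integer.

Answer: 6

Derivation:
t=0: arr=0 -> substrate=0 bound=0 product=0
t=1: arr=2 -> substrate=0 bound=2 product=0
t=2: arr=0 -> substrate=0 bound=2 product=0
t=3: arr=0 -> substrate=0 bound=2 product=0
t=4: arr=1 -> substrate=1 bound=2 product=0
t=5: arr=2 -> substrate=1 bound=2 product=2
t=6: arr=3 -> substrate=4 bound=2 product=2
t=7: arr=1 -> substrate=5 bound=2 product=2
t=8: arr=3 -> substrate=8 bound=2 product=2
t=9: arr=3 -> substrate=9 bound=2 product=4
t=10: arr=1 -> substrate=10 bound=2 product=4
t=11: arr=1 -> substrate=11 bound=2 product=4
t=12: arr=3 -> substrate=14 bound=2 product=4
t=13: arr=2 -> substrate=14 bound=2 product=6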